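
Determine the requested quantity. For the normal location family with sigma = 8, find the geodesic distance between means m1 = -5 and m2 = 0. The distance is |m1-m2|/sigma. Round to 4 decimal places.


On the fixed-variance normal subfamily, geodesic distance = |m1-m2|/sigma.
|-5 - 0| = 5.
sigma = 8.
d = 5/8 = 0.6250

0.6250


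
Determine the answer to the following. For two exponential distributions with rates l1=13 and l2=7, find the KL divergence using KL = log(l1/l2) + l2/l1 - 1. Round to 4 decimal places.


KL divergence for exponential family:
KL = log(l1/l2) + l2/l1 - 1.
log(13/7) = 0.619039.
7/13 = 0.538462.
KL = 0.619039 + 0.538462 - 1 = 0.1575

0.1575


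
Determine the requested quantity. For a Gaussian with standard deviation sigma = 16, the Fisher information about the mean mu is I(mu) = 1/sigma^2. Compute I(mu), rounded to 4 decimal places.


The Fisher information for the mean of a normal distribution is I(mu) = 1/sigma^2.
sigma = 16, so sigma^2 = 256.
I(mu) = 1/256 = 0.0039

0.0039


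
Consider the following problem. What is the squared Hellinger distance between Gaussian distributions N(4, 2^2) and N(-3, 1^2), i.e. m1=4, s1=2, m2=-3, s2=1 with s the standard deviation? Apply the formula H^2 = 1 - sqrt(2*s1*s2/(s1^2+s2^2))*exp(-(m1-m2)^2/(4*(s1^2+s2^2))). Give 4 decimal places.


Squared Hellinger distance for Gaussians:
H^2 = 1 - sqrt(2*s1*s2/(s1^2+s2^2)) * exp(-(m1-m2)^2/(4*(s1^2+s2^2))).
s1^2 = 4, s2^2 = 1, s1^2+s2^2 = 5.
sqrt(2*2*1/(5)) = 0.894427.
(m1-m2)^2 = (7)^2 = 49.
exp(-49/(4*5)) = exp(-2.45) = 0.086294.
H^2 = 1 - 0.894427*0.086294 = 0.9228

0.9228


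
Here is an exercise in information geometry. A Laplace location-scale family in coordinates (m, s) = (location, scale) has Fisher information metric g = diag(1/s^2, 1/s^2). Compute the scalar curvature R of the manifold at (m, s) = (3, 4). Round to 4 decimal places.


The metric has the form g = (A dm^2 + B ds^2)/s^2 with A = 1, B = 1.
Substitute u = sqrt(A/B)*m: g = B*(du^2 + ds^2)/s^2, i.e. B times the
Poincare upper half-plane metric, which has constant Gaussian curvature -1.
Scaling a 2D metric by a constant c divides the Gaussian curvature by c,
so K = -1/B = -1/(1) = -1.0000 everywhere (the point (m, s) = (3, 4) is irrelevant:
the curvature is constant).
Scalar curvature in dimension 2: R = 2K = -2/(1) = -2.0000.

-2.0000


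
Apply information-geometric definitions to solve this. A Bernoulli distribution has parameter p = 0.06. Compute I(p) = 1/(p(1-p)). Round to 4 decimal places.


For Bernoulli(p), Fisher information is I(p) = 1/(p*(1-p)).
p = 0.06, 1-p = 0.94.
p*(1-p) = 0.0564.
I(p) = 1/0.0564 = 17.7305

17.7305


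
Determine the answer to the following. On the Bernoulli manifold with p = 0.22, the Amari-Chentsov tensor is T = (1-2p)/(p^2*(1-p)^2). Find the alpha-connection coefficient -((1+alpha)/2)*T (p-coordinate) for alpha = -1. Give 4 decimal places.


Skewness (Amari-Chentsov) tensor: T = (1-2p)/(p^2*(1-p)^2).
p = 0.22, 1-2p = 0.56, p^2 = 0.0484, (1-p)^2 = 0.6084.
T = 0.56/(0.0484 * 0.6084) = 19.017502.
In the p-coordinate, Gamma^(alpha) = Gamma^(0) - (alpha/2)*T with Gamma^(0) = (1/2)*g'(p) = -T/2,
so Gamma^(alpha) = -((1+alpha)/2)*T.
alpha = -1, -(1+alpha)/2 = 0.0.
Gamma = 0.0 * 19.017502 = 0.0000

0.0000


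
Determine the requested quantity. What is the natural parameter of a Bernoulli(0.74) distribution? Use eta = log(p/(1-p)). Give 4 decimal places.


Natural parameter for Bernoulli: eta = log(p/(1-p)).
p = 0.74, 1-p = 0.26.
p/(1-p) = 2.846154.
eta = log(2.846154) = 1.0460

1.0460


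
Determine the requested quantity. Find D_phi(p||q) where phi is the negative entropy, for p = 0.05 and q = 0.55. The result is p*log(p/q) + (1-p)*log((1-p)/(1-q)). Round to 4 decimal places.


Bregman divergence with negative entropy generator:
D = p*log(p/q) + (1-p)*log((1-p)/(1-q)).
p = 0.05, q = 0.55.
p*log(p/q) = 0.05*log(0.05/0.55) = -0.119895.
(1-p)*log((1-p)/(1-q)) = 0.95*log(0.95/0.45) = 0.709854.
D = -0.119895 + 0.709854 = 0.5900

0.5900


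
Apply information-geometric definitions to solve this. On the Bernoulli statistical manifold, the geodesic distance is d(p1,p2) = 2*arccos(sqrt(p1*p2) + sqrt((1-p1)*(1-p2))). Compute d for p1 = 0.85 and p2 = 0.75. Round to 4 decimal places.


Geodesic distance on Bernoulli manifold:
d(p1,p2) = 2*arccos(sqrt(p1*p2) + sqrt((1-p1)*(1-p2))).
sqrt(p1*p2) = sqrt(0.85*0.75) = 0.798436.
sqrt((1-p1)*(1-p2)) = sqrt(0.15*0.25) = 0.193649.
arg = 0.798436 + 0.193649 = 0.992085.
d = 2*arccos(0.992085) = 0.2518

0.2518


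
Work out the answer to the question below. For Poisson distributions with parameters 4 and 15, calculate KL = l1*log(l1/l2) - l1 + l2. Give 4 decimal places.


KL divergence for Poisson:
KL = l1*log(l1/l2) - l1 + l2.
l1 = 4, l2 = 15.
log(4/15) = -1.321756.
l1*log(l1/l2) = 4 * -1.321756 = -5.287023.
KL = -5.287023 - 4 + 15 = 5.7130

5.7130


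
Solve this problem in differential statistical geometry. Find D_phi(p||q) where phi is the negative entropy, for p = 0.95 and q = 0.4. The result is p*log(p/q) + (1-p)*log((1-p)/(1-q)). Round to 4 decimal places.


Bregman divergence with negative entropy generator:
D = p*log(p/q) + (1-p)*log((1-p)/(1-q)).
p = 0.95, q = 0.4.
p*log(p/q) = 0.95*log(0.95/0.4) = 0.821748.
(1-p)*log((1-p)/(1-q)) = 0.05*log(0.05/0.6) = -0.124245.
D = 0.821748 + -0.124245 = 0.6975

0.6975


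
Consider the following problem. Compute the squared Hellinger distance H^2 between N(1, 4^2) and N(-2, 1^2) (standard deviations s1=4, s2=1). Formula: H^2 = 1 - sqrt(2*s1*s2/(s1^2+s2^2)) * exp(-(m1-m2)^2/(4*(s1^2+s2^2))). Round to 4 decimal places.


Squared Hellinger distance for Gaussians:
H^2 = 1 - sqrt(2*s1*s2/(s1^2+s2^2)) * exp(-(m1-m2)^2/(4*(s1^2+s2^2))).
s1^2 = 16, s2^2 = 1, s1^2+s2^2 = 17.
sqrt(2*4*1/(17)) = 0.685994.
(m1-m2)^2 = (3)^2 = 9.
exp(-9/(4*17)) = exp(-0.132353) = 0.876032.
H^2 = 1 - 0.685994*0.876032 = 0.3990

0.3990


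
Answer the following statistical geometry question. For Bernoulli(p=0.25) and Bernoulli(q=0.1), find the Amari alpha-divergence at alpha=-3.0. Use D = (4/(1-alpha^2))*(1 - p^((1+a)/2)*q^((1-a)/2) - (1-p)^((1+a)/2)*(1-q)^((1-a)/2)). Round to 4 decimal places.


Amari alpha-divergence:
D = (4/(1-alpha^2))*(1 - p^((1+a)/2)*q^((1-a)/2) - (1-p)^((1+a)/2)*(1-q)^((1-a)/2)).
alpha = -3.0, p = 0.25, q = 0.1.
e1 = (1+alpha)/2 = -1.0, e2 = (1-alpha)/2 = 2.0.
t1 = p^e1 * q^e2 = 0.25^-1.0 * 0.1^2.0 = 0.04.
t2 = (1-p)^e1 * (1-q)^e2 = 0.75^-1.0 * 0.9^2.0 = 1.08.
4/(1-alpha^2) = -0.5.
D = -0.5*(1 - 0.04 - 1.08) = 0.0600

0.0600


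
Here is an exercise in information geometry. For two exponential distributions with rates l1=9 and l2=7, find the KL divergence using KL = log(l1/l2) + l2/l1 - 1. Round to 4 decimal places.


KL divergence for exponential family:
KL = log(l1/l2) + l2/l1 - 1.
log(9/7) = 0.251314.
7/9 = 0.777778.
KL = 0.251314 + 0.777778 - 1 = 0.0291

0.0291


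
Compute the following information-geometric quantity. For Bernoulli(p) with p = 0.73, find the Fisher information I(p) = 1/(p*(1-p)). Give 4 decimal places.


For Bernoulli(p), Fisher information is I(p) = 1/(p*(1-p)).
p = 0.73, 1-p = 0.27.
p*(1-p) = 0.1971.
I(p) = 1/0.1971 = 5.0736

5.0736


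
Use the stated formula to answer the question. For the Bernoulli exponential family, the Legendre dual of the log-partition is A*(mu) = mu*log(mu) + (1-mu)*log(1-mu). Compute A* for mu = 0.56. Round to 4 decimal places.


Legendre transform for Bernoulli:
A*(mu) = mu*log(mu) + (1-mu)*log(1-mu).
mu = 0.56, 1-mu = 0.44.
mu*log(mu) = 0.56*log(0.56) = -0.324698.
(1-mu)*log(1-mu) = 0.44*log(0.44) = -0.361231.
A* = -0.324698 + -0.361231 = -0.6859

-0.6859


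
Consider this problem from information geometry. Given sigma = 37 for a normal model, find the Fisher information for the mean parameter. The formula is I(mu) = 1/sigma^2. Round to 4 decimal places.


The Fisher information for the mean of a normal distribution is I(mu) = 1/sigma^2.
sigma = 37, so sigma^2 = 1369.
I(mu) = 1/1369 = 0.0007

0.0007


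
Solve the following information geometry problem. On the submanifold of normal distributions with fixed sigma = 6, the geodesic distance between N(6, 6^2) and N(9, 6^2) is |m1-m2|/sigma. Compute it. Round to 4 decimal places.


On the fixed-variance normal subfamily, geodesic distance = |m1-m2|/sigma.
|6 - 9| = 3.
sigma = 6.
d = 3/6 = 0.5000

0.5000


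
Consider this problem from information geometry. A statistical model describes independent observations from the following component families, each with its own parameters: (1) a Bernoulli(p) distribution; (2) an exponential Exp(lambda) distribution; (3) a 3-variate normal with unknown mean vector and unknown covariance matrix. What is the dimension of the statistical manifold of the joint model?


The dimension of a statistical manifold equals the number of free
(independent) real parameters of the model. For a product of independent
blocks the parameter counts add.
- Bernoulli (p): 1.
- exponential (lambda): 1.
- 3-variate normal: 3 (mean) + 3*4/2 = 6 (symmetric covariance) = 9.
Total = 1 + 1 + 9 = 11.
Dimension = 11

11


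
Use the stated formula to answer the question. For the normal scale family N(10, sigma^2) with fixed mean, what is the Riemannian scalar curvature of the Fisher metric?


This family has a single free parameter, so its statistical manifold
is 1-dimensional. The Riemann curvature tensor of any 1-dimensional
Riemannian manifold vanishes identically, so R = 0.

0


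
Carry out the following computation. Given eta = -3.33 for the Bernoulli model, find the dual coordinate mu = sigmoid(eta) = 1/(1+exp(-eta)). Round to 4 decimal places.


Dual coordinate (expectation parameter) for Bernoulli:
mu = 1/(1+exp(-eta)).
eta = -3.33.
exp(-eta) = exp(3.33) = 27.938342.
mu = 1/(1+27.938342) = 0.0346

0.0346


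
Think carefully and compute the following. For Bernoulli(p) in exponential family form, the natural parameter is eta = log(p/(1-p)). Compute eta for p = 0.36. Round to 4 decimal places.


Natural parameter for Bernoulli: eta = log(p/(1-p)).
p = 0.36, 1-p = 0.64.
p/(1-p) = 0.5625.
eta = log(0.5625) = -0.5754

-0.5754


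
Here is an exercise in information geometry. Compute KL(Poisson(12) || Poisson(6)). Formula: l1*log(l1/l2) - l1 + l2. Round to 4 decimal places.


KL divergence for Poisson:
KL = l1*log(l1/l2) - l1 + l2.
l1 = 12, l2 = 6.
log(12/6) = 0.693147.
l1*log(l1/l2) = 12 * 0.693147 = 8.317766.
KL = 8.317766 - 12 + 6 = 2.3178

2.3178


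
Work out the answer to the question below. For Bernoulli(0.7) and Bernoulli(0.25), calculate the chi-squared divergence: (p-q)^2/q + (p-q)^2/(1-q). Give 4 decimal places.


Chi-squared divergence between Bernoulli distributions:
chi^2 = (p-q)^2/q + (p-q)^2/(1-q).
p = 0.7, q = 0.25, p-q = 0.45.
(p-q)^2 = 0.2025.
term1 = 0.2025/0.25 = 0.81.
term2 = 0.2025/0.75 = 0.27.
chi^2 = 0.81 + 0.27 = 1.0800

1.0800


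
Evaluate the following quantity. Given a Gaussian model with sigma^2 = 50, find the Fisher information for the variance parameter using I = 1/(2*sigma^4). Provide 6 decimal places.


Fisher information for variance: I(sigma^2) = 1/(2*sigma^4).
sigma^2 = 50, so sigma^4 = 2500.
I = 1/(2*2500) = 1/5000 = 0.000200

0.000200


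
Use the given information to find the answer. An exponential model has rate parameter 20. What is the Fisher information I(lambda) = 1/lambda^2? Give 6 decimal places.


Fisher information for exponential: I(lambda) = 1/lambda^2.
lambda = 20, lambda^2 = 400.
I = 1/400 = 0.002500

0.002500


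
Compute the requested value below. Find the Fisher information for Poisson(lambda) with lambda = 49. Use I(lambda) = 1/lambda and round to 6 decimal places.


Fisher information for Poisson: I(lambda) = 1/lambda.
lambda = 49.
I(lambda) = 1/49 = 0.020408

0.020408


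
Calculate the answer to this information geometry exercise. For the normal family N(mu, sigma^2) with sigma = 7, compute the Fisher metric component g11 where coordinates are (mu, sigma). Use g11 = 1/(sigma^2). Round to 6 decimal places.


For the 2-parameter normal family, the Fisher metric has:
  g11 = 1/sigma^2, g22 = 2/sigma^2.
sigma = 7, sigma^2 = 49.
g11 = 0.020408

0.020408


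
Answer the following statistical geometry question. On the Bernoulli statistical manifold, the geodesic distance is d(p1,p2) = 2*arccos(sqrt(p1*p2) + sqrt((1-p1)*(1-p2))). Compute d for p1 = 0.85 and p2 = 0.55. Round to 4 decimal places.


Geodesic distance on Bernoulli manifold:
d(p1,p2) = 2*arccos(sqrt(p1*p2) + sqrt((1-p1)*(1-p2))).
sqrt(p1*p2) = sqrt(0.85*0.55) = 0.68374.
sqrt((1-p1)*(1-p2)) = sqrt(0.15*0.45) = 0.259808.
arg = 0.68374 + 0.259808 = 0.943547.
d = 2*arccos(0.943547) = 0.6752

0.6752


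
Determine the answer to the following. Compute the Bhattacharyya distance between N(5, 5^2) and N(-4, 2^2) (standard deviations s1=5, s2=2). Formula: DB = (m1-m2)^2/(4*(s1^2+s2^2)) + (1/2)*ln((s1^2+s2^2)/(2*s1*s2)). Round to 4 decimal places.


Bhattacharyya distance between two Gaussians:
DB = (m1-m2)^2/(4*(s1^2+s2^2)) + (1/2)*ln((s1^2+s2^2)/(2*s1*s2)).
(m1-m2)^2 = (9)^2 = 81.
s1^2+s2^2 = 25 + 4 = 29.
term1 = 81/116 = 0.698276.
term2 = 0.5*ln(29/20.0) = 0.185782.
DB = 0.698276 + 0.185782 = 0.8841

0.8841


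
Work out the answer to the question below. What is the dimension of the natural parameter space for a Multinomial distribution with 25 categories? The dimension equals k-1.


Exponential family dimension calculation:
For Multinomial with k=25 categories, dim = k-1 = 24.

24


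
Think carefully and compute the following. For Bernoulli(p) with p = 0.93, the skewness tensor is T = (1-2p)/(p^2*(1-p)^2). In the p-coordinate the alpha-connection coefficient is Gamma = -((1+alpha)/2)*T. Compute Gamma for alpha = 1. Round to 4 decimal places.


Skewness (Amari-Chentsov) tensor: T = (1-2p)/(p^2*(1-p)^2).
p = 0.93, 1-2p = -0.86, p^2 = 0.8649, (1-p)^2 = 0.0049.
T = -0.86/(0.8649 * 0.0049) = -202.92543.
In the p-coordinate, Gamma^(alpha) = Gamma^(0) - (alpha/2)*T with Gamma^(0) = (1/2)*g'(p) = -T/2,
so Gamma^(alpha) = -((1+alpha)/2)*T.
alpha = 1, -(1+alpha)/2 = -1.0.
Gamma = -1.0 * -202.92543 = 202.9254

202.9254


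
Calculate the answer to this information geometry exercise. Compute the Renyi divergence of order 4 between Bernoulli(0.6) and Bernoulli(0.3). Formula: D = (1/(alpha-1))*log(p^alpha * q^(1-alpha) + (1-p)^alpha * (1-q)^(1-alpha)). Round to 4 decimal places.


Renyi divergence of order alpha between Bernoulli distributions:
D = (1/(alpha-1))*log(p^alpha * q^(1-alpha) + (1-p)^alpha * (1-q)^(1-alpha)).
alpha = 4, p = 0.6, q = 0.3.
p^alpha * q^(1-alpha) = 0.6^4 * 0.3^-3 = 4.8.
(1-p)^alpha * (1-q)^(1-alpha) = 0.4^4 * 0.7^-3 = 0.074636.
sum = 4.8 + 0.074636 = 4.874636.
D = (1/3)*log(4.874636) = 0.5280

0.5280


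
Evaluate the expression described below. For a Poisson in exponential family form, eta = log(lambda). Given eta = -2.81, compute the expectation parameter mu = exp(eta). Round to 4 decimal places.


Expectation parameter for Poisson exponential family:
mu = exp(eta).
eta = -2.81.
mu = exp(-2.81) = 0.0602

0.0602


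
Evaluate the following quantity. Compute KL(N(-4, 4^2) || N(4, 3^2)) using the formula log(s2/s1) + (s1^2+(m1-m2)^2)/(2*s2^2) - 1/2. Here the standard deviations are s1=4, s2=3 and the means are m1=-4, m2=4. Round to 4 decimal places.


KL divergence between normal distributions:
KL = log(s2/s1) + (s1^2 + (m1-m2)^2)/(2*s2^2) - 1/2.
log(3/4) = -0.287682.
(4^2 + (-4-4)^2)/(2*3^2) = (16 + 64)/18 = 4.444444.
KL = -0.287682 + 4.444444 - 0.5 = 3.6568

3.6568


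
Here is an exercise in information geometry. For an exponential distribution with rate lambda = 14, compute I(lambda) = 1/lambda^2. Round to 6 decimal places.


Fisher information for exponential: I(lambda) = 1/lambda^2.
lambda = 14, lambda^2 = 196.
I = 1/196 = 0.005102

0.005102


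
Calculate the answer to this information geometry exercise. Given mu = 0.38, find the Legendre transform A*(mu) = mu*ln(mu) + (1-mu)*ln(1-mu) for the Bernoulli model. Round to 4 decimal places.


Legendre transform for Bernoulli:
A*(mu) = mu*log(mu) + (1-mu)*log(1-mu).
mu = 0.38, 1-mu = 0.62.
mu*log(mu) = 0.38*log(0.38) = -0.367682.
(1-mu)*log(1-mu) = 0.62*log(0.62) = -0.296382.
A* = -0.367682 + -0.296382 = -0.6641

-0.6641


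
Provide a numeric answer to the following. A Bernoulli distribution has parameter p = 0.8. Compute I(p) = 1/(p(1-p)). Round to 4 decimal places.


For Bernoulli(p), Fisher information is I(p) = 1/(p*(1-p)).
p = 0.8, 1-p = 0.2.
p*(1-p) = 0.16.
I(p) = 1/0.16 = 6.2500

6.2500


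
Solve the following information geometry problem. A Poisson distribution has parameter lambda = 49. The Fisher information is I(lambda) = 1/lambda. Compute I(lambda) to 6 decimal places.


Fisher information for Poisson: I(lambda) = 1/lambda.
lambda = 49.
I(lambda) = 1/49 = 0.020408

0.020408


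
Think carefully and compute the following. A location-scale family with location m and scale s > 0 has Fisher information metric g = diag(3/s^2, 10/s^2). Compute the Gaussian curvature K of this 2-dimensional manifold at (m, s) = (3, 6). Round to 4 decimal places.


The metric has the form g = (A dm^2 + B ds^2)/s^2 with A = 3, B = 10.
Substitute u = sqrt(A/B)*m: g = B*(du^2 + ds^2)/s^2, i.e. B times the
Poincare upper half-plane metric, which has constant Gaussian curvature -1.
Scaling a 2D metric by a constant c divides the Gaussian curvature by c,
so K = -1/B = -1/(10) = -0.1000 everywhere (the point (m, s) = (3, 6) is irrelevant:
the curvature is constant).
The requested Gaussian curvature is K = -0.1000.

-0.1000


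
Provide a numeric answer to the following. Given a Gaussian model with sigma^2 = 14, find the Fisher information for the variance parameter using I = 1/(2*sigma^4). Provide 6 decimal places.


Fisher information for variance: I(sigma^2) = 1/(2*sigma^4).
sigma^2 = 14, so sigma^4 = 196.
I = 1/(2*196) = 1/392 = 0.002551

0.002551


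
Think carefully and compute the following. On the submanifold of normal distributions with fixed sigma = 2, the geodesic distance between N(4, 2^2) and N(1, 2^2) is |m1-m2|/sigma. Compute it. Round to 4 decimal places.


On the fixed-variance normal subfamily, geodesic distance = |m1-m2|/sigma.
|4 - 1| = 3.
sigma = 2.
d = 3/2 = 1.5000

1.5000


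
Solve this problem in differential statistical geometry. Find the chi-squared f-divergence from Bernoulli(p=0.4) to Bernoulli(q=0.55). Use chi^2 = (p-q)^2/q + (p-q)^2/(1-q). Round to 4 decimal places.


Chi-squared divergence between Bernoulli distributions:
chi^2 = (p-q)^2/q + (p-q)^2/(1-q).
p = 0.4, q = 0.55, p-q = -0.15.
(p-q)^2 = 0.0225.
term1 = 0.0225/0.55 = 0.040909.
term2 = 0.0225/0.45 = 0.05.
chi^2 = 0.040909 + 0.05 = 0.0909

0.0909


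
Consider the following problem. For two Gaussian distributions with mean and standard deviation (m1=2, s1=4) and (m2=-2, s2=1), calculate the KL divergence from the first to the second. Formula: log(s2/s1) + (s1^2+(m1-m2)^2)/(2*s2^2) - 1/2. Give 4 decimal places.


KL divergence between normal distributions:
KL = log(s2/s1) + (s1^2 + (m1-m2)^2)/(2*s2^2) - 1/2.
log(1/4) = -1.386294.
(4^2 + (2--2)^2)/(2*1^2) = (16 + 16)/2 = 16.0.
KL = -1.386294 + 16.0 - 0.5 = 14.1137

14.1137


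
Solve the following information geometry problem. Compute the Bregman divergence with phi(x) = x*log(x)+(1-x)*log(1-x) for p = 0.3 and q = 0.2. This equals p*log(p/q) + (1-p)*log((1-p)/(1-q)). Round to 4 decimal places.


Bregman divergence with negative entropy generator:
D = p*log(p/q) + (1-p)*log((1-p)/(1-q)).
p = 0.3, q = 0.2.
p*log(p/q) = 0.3*log(0.3/0.2) = 0.12164.
(1-p)*log((1-p)/(1-q)) = 0.7*log(0.7/0.8) = -0.093472.
D = 0.12164 + -0.093472 = 0.0282

0.0282


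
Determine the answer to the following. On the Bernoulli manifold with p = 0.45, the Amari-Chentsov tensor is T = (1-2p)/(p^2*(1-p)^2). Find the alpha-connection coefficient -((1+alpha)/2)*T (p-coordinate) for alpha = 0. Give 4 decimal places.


Skewness (Amari-Chentsov) tensor: T = (1-2p)/(p^2*(1-p)^2).
p = 0.45, 1-2p = 0.1, p^2 = 0.2025, (1-p)^2 = 0.3025.
T = 0.1/(0.2025 * 0.3025) = 1.632486.
In the p-coordinate, Gamma^(alpha) = Gamma^(0) - (alpha/2)*T with Gamma^(0) = (1/2)*g'(p) = -T/2,
so Gamma^(alpha) = -((1+alpha)/2)*T.
alpha = 0, -(1+alpha)/2 = -0.5.
Gamma = -0.5 * 1.632486 = -0.8162

-0.8162


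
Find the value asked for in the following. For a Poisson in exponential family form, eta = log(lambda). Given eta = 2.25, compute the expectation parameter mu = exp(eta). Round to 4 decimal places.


Expectation parameter for Poisson exponential family:
mu = exp(eta).
eta = 2.25.
mu = exp(2.25) = 9.4877

9.4877


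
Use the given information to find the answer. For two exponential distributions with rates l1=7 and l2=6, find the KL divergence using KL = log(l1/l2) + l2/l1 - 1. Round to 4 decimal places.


KL divergence for exponential family:
KL = log(l1/l2) + l2/l1 - 1.
log(7/6) = 0.154151.
6/7 = 0.857143.
KL = 0.154151 + 0.857143 - 1 = 0.0113

0.0113


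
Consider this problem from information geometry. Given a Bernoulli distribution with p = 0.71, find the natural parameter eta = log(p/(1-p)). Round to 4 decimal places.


Natural parameter for Bernoulli: eta = log(p/(1-p)).
p = 0.71, 1-p = 0.29.
p/(1-p) = 2.448276.
eta = log(2.448276) = 0.8954

0.8954


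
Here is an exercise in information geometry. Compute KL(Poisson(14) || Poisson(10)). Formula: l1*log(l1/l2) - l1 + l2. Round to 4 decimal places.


KL divergence for Poisson:
KL = l1*log(l1/l2) - l1 + l2.
l1 = 14, l2 = 10.
log(14/10) = 0.336472.
l1*log(l1/l2) = 14 * 0.336472 = 4.710611.
KL = 4.710611 - 14 + 10 = 0.7106

0.7106


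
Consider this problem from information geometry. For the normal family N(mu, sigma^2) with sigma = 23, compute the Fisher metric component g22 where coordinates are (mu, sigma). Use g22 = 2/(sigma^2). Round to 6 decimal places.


For the 2-parameter normal family, the Fisher metric has:
  g11 = 1/sigma^2, g22 = 2/sigma^2.
sigma = 23, sigma^2 = 529.
g22 = 0.003781

0.003781


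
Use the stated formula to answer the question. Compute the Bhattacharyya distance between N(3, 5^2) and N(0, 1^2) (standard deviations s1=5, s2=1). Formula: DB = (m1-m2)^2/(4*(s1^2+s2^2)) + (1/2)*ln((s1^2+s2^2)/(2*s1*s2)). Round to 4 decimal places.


Bhattacharyya distance between two Gaussians:
DB = (m1-m2)^2/(4*(s1^2+s2^2)) + (1/2)*ln((s1^2+s2^2)/(2*s1*s2)).
(m1-m2)^2 = (3)^2 = 9.
s1^2+s2^2 = 25 + 1 = 26.
term1 = 9/104 = 0.086538.
term2 = 0.5*ln(26/10.0) = 0.477756.
DB = 0.086538 + 0.477756 = 0.5643

0.5643


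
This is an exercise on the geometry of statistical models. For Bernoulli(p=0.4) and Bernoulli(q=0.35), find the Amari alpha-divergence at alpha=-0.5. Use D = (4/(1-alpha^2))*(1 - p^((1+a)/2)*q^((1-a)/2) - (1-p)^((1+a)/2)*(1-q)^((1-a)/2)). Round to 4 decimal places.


Amari alpha-divergence:
D = (4/(1-alpha^2))*(1 - p^((1+a)/2)*q^((1-a)/2) - (1-p)^((1+a)/2)*(1-q)^((1-a)/2)).
alpha = -0.5, p = 0.4, q = 0.35.
e1 = (1+alpha)/2 = 0.25, e2 = (1-alpha)/2 = 0.75.
t1 = p^e1 * q^e2 = 0.4^0.25 * 0.35^0.75 = 0.361881.
t2 = (1-p)^e1 * (1-q)^e2 = 0.6^0.25 * 0.65^0.75 = 0.637122.
4/(1-alpha^2) = 5.333333.
D = 5.333333*(1 - 0.361881 - 0.637122) = 0.0053

0.0053


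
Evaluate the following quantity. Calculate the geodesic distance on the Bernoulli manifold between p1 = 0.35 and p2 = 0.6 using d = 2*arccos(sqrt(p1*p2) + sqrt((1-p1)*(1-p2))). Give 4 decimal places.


Geodesic distance on Bernoulli manifold:
d(p1,p2) = 2*arccos(sqrt(p1*p2) + sqrt((1-p1)*(1-p2))).
sqrt(p1*p2) = sqrt(0.35*0.6) = 0.458258.
sqrt((1-p1)*(1-p2)) = sqrt(0.65*0.4) = 0.509902.
arg = 0.458258 + 0.509902 = 0.96816.
d = 2*arccos(0.96816) = 0.5061

0.5061


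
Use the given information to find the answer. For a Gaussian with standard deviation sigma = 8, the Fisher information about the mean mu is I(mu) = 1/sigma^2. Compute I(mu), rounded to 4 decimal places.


The Fisher information for the mean of a normal distribution is I(mu) = 1/sigma^2.
sigma = 8, so sigma^2 = 64.
I(mu) = 1/64 = 0.0156

0.0156


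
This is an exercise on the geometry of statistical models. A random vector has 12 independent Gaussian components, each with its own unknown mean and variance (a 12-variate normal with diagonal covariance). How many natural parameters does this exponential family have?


Exponential family dimension calculation:
Each univariate normal has two natural parameters (mu/sigma^2 and -1/(2 sigma^2)).
With 12 independent components, dim = 2 * 12 = 24.

24


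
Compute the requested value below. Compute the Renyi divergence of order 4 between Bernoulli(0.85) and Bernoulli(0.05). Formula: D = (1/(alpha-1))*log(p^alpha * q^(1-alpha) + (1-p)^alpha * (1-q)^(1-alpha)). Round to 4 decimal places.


Renyi divergence of order alpha between Bernoulli distributions:
D = (1/(alpha-1))*log(p^alpha * q^(1-alpha) + (1-p)^alpha * (1-q)^(1-alpha)).
alpha = 4, p = 0.85, q = 0.05.
p^alpha * q^(1-alpha) = 0.85^4 * 0.05^-3 = 4176.05.
(1-p)^alpha * (1-q)^(1-alpha) = 0.15^4 * 0.95^-3 = 0.00059.
sum = 4176.05 + 0.00059 = 4176.05059.
D = (1/3)*log(4176.05059) = 2.7790

2.7790


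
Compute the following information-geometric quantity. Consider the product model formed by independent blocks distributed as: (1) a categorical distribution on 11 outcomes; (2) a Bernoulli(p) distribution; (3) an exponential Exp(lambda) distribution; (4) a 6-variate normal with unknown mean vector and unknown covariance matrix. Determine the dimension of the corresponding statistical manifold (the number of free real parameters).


The dimension of a statistical manifold equals the number of free
(independent) real parameters of the model. For a product of independent
blocks the parameter counts add.
- categorical on 11 outcomes (probabilities sum to 1): 11-1 = 10.
- Bernoulli (p): 1.
- exponential (lambda): 1.
- 6-variate normal: 6 (mean) + 6*7/2 = 21 (symmetric covariance) = 27.
Total = 10 + 1 + 1 + 27 = 39.
Dimension = 39

39


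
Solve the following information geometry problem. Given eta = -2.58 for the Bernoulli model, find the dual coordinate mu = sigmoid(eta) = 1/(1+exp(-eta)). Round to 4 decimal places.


Dual coordinate (expectation parameter) for Bernoulli:
mu = 1/(1+exp(-eta)).
eta = -2.58.
exp(-eta) = exp(2.58) = 13.197138.
mu = 1/(1+13.197138) = 0.0704

0.0704


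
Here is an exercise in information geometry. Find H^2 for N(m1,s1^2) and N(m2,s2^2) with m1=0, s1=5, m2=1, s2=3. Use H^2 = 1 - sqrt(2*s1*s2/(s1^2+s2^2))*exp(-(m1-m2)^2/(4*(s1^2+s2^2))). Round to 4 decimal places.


Squared Hellinger distance for Gaussians:
H^2 = 1 - sqrt(2*s1*s2/(s1^2+s2^2)) * exp(-(m1-m2)^2/(4*(s1^2+s2^2))).
s1^2 = 25, s2^2 = 9, s1^2+s2^2 = 34.
sqrt(2*5*3/(34)) = 0.939336.
(m1-m2)^2 = (-1)^2 = 1.
exp(-1/(4*34)) = exp(-0.007353) = 0.992674.
H^2 = 1 - 0.939336*0.992674 = 0.0675

0.0675


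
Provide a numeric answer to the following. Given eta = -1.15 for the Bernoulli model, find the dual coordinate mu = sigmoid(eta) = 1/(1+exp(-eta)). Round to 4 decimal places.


Dual coordinate (expectation parameter) for Bernoulli:
mu = 1/(1+exp(-eta)).
eta = -1.15.
exp(-eta) = exp(1.15) = 3.158193.
mu = 1/(1+3.158193) = 0.2405

0.2405


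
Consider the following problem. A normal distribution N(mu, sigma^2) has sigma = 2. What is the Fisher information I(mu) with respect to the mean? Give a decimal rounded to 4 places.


The Fisher information for the mean of a normal distribution is I(mu) = 1/sigma^2.
sigma = 2, so sigma^2 = 4.
I(mu) = 1/4 = 0.2500

0.2500


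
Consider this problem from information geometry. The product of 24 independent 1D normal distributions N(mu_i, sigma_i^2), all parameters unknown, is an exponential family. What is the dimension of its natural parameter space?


Exponential family dimension calculation:
Each univariate normal has two natural parameters (mu/sigma^2 and -1/(2 sigma^2)).
With 24 independent components, dim = 2 * 24 = 48.

48


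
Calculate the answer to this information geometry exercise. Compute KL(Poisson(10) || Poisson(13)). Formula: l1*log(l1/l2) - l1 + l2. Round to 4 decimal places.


KL divergence for Poisson:
KL = l1*log(l1/l2) - l1 + l2.
l1 = 10, l2 = 13.
log(10/13) = -0.262364.
l1*log(l1/l2) = 10 * -0.262364 = -2.623643.
KL = -2.623643 - 10 + 13 = 0.3764

0.3764


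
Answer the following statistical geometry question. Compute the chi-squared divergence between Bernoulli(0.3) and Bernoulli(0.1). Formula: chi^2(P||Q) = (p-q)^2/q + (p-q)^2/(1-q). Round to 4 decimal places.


Chi-squared divergence between Bernoulli distributions:
chi^2 = (p-q)^2/q + (p-q)^2/(1-q).
p = 0.3, q = 0.1, p-q = 0.2.
(p-q)^2 = 0.04.
term1 = 0.04/0.1 = 0.4.
term2 = 0.04/0.9 = 0.044444.
chi^2 = 0.4 + 0.044444 = 0.4444

0.4444


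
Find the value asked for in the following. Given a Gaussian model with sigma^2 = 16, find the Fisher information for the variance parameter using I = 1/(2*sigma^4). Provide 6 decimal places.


Fisher information for variance: I(sigma^2) = 1/(2*sigma^4).
sigma^2 = 16, so sigma^4 = 256.
I = 1/(2*256) = 1/512 = 0.001953

0.001953


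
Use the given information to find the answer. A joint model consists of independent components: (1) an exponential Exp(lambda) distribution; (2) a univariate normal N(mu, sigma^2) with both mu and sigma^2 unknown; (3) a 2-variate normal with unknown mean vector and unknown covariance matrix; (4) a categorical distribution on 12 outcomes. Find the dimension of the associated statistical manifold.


The dimension of a statistical manifold equals the number of free
(independent) real parameters of the model. For a product of independent
blocks the parameter counts add.
- exponential (lambda): 1.
- normal (mu, sigma^2): 2.
- 2-variate normal: 2 (mean) + 2*3/2 = 3 (symmetric covariance) = 5.
- categorical on 12 outcomes (probabilities sum to 1): 12-1 = 11.
Total = 1 + 2 + 5 + 11 = 19.
Dimension = 19

19


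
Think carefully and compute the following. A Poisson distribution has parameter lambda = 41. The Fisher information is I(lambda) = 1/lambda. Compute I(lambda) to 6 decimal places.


Fisher information for Poisson: I(lambda) = 1/lambda.
lambda = 41.
I(lambda) = 1/41 = 0.024390

0.024390


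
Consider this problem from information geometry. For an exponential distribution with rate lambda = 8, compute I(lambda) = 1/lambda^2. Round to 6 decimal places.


Fisher information for exponential: I(lambda) = 1/lambda^2.
lambda = 8, lambda^2 = 64.
I = 1/64 = 0.015625

0.015625


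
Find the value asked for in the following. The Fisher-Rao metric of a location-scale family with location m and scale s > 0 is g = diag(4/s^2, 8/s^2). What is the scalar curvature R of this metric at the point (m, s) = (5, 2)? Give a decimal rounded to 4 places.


The metric has the form g = (A dm^2 + B ds^2)/s^2 with A = 4, B = 8.
Substitute u = sqrt(A/B)*m: g = B*(du^2 + ds^2)/s^2, i.e. B times the
Poincare upper half-plane metric, which has constant Gaussian curvature -1.
Scaling a 2D metric by a constant c divides the Gaussian curvature by c,
so K = -1/B = -1/(8) = -0.1250 everywhere (the point (m, s) = (5, 2) is irrelevant:
the curvature is constant).
Scalar curvature in dimension 2: R = 2K = -2/(8) = -0.2500.

-0.2500


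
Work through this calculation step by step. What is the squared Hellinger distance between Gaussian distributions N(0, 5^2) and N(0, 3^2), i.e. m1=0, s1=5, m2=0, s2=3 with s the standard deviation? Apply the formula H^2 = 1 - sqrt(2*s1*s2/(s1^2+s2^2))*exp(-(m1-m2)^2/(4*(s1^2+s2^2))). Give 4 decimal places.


Squared Hellinger distance for Gaussians:
H^2 = 1 - sqrt(2*s1*s2/(s1^2+s2^2)) * exp(-(m1-m2)^2/(4*(s1^2+s2^2))).
s1^2 = 25, s2^2 = 9, s1^2+s2^2 = 34.
sqrt(2*5*3/(34)) = 0.939336.
(m1-m2)^2 = (0)^2 = 0.
exp(-0/(4*34)) = exp(0.0) = 1.0.
H^2 = 1 - 0.939336*1.0 = 0.0607

0.0607


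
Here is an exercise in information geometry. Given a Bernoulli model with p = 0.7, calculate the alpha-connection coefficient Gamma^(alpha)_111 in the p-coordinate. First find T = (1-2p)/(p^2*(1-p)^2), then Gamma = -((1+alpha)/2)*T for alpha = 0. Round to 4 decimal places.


Skewness (Amari-Chentsov) tensor: T = (1-2p)/(p^2*(1-p)^2).
p = 0.7, 1-2p = -0.4, p^2 = 0.49, (1-p)^2 = 0.09.
T = -0.4/(0.49 * 0.09) = -9.070295.
In the p-coordinate, Gamma^(alpha) = Gamma^(0) - (alpha/2)*T with Gamma^(0) = (1/2)*g'(p) = -T/2,
so Gamma^(alpha) = -((1+alpha)/2)*T.
alpha = 0, -(1+alpha)/2 = -0.5.
Gamma = -0.5 * -9.070295 = 4.5351

4.5351


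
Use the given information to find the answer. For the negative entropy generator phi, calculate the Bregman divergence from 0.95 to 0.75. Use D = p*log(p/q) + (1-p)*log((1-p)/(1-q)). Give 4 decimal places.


Bregman divergence with negative entropy generator:
D = p*log(p/q) + (1-p)*log((1-p)/(1-q)).
p = 0.95, q = 0.75.
p*log(p/q) = 0.95*log(0.95/0.75) = 0.224569.
(1-p)*log((1-p)/(1-q)) = 0.05*log(0.05/0.25) = -0.080472.
D = 0.224569 + -0.080472 = 0.1441

0.1441


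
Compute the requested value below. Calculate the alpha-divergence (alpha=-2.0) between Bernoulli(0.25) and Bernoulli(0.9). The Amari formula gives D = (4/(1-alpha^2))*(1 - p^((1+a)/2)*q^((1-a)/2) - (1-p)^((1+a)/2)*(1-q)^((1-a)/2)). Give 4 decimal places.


Amari alpha-divergence:
D = (4/(1-alpha^2))*(1 - p^((1+a)/2)*q^((1-a)/2) - (1-p)^((1+a)/2)*(1-q)^((1-a)/2)).
alpha = -2.0, p = 0.25, q = 0.9.
e1 = (1+alpha)/2 = -0.5, e2 = (1-alpha)/2 = 1.5.
t1 = p^e1 * q^e2 = 0.25^-0.5 * 0.9^1.5 = 1.70763.
t2 = (1-p)^e1 * (1-q)^e2 = 0.75^-0.5 * 0.1^1.5 = 0.036515.
4/(1-alpha^2) = -1.333333.
D = -1.333333*(1 - 1.70763 - 0.036515) = 0.9922

0.9922


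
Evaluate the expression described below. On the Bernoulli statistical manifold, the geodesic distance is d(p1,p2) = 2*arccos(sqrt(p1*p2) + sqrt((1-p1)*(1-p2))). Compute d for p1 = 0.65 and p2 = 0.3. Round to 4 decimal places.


Geodesic distance on Bernoulli manifold:
d(p1,p2) = 2*arccos(sqrt(p1*p2) + sqrt((1-p1)*(1-p2))).
sqrt(p1*p2) = sqrt(0.65*0.3) = 0.441588.
sqrt((1-p1)*(1-p2)) = sqrt(0.35*0.7) = 0.494975.
arg = 0.441588 + 0.494975 = 0.936563.
d = 2*arccos(0.936563) = 0.7162

0.7162


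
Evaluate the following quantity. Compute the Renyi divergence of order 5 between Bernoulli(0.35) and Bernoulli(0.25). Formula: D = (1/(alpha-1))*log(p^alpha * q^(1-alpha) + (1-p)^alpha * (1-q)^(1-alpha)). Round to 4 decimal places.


Renyi divergence of order alpha between Bernoulli distributions:
D = (1/(alpha-1))*log(p^alpha * q^(1-alpha) + (1-p)^alpha * (1-q)^(1-alpha)).
alpha = 5, p = 0.35, q = 0.25.
p^alpha * q^(1-alpha) = 0.35^5 * 0.25^-4 = 1.34456.
(1-p)^alpha * (1-q)^(1-alpha) = 0.65^5 * 0.75^-4 = 0.366709.
sum = 1.34456 + 0.366709 = 1.711269.
D = (1/4)*log(1.711269) = 0.1343

0.1343


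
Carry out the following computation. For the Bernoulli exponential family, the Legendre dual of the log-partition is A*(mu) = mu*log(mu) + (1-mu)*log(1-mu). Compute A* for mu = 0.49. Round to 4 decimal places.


Legendre transform for Bernoulli:
A*(mu) = mu*log(mu) + (1-mu)*log(1-mu).
mu = 0.49, 1-mu = 0.51.
mu*log(mu) = 0.49*log(0.49) = -0.349541.
(1-mu)*log(1-mu) = 0.51*log(0.51) = -0.343406.
A* = -0.349541 + -0.343406 = -0.6929

-0.6929


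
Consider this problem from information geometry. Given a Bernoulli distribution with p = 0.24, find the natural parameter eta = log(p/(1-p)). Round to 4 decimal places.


Natural parameter for Bernoulli: eta = log(p/(1-p)).
p = 0.24, 1-p = 0.76.
p/(1-p) = 0.315789.
eta = log(0.315789) = -1.1527

-1.1527


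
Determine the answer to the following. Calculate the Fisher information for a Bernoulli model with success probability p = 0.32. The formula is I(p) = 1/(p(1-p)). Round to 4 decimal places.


For Bernoulli(p), Fisher information is I(p) = 1/(p*(1-p)).
p = 0.32, 1-p = 0.68.
p*(1-p) = 0.2176.
I(p) = 1/0.2176 = 4.5956

4.5956


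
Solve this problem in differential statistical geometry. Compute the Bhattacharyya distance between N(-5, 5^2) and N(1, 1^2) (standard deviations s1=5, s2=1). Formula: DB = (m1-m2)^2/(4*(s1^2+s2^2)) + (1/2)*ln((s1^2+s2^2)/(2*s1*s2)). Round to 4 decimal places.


Bhattacharyya distance between two Gaussians:
DB = (m1-m2)^2/(4*(s1^2+s2^2)) + (1/2)*ln((s1^2+s2^2)/(2*s1*s2)).
(m1-m2)^2 = (-6)^2 = 36.
s1^2+s2^2 = 25 + 1 = 26.
term1 = 36/104 = 0.346154.
term2 = 0.5*ln(26/10.0) = 0.477756.
DB = 0.346154 + 0.477756 = 0.8239

0.8239


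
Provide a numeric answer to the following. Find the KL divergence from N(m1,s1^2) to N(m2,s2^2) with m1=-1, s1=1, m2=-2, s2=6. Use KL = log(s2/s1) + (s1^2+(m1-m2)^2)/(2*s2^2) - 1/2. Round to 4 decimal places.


KL divergence between normal distributions:
KL = log(s2/s1) + (s1^2 + (m1-m2)^2)/(2*s2^2) - 1/2.
log(6/1) = 1.791759.
(1^2 + (-1--2)^2)/(2*6^2) = (1 + 1)/72 = 0.027778.
KL = 1.791759 + 0.027778 - 0.5 = 1.3195

1.3195


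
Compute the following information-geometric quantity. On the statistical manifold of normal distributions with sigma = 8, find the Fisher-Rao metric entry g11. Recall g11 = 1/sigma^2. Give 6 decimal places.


For the 2-parameter normal family, the Fisher metric has:
  g11 = 1/sigma^2, g22 = 2/sigma^2.
sigma = 8, sigma^2 = 64.
g11 = 0.015625

0.015625


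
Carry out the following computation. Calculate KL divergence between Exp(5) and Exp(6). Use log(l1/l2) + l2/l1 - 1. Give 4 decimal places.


KL divergence for exponential family:
KL = log(l1/l2) + l2/l1 - 1.
log(5/6) = -0.182322.
6/5 = 1.2.
KL = -0.182322 + 1.2 - 1 = 0.0177

0.0177


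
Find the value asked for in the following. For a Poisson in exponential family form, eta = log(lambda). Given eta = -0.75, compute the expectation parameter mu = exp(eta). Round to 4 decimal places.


Expectation parameter for Poisson exponential family:
mu = exp(eta).
eta = -0.75.
mu = exp(-0.75) = 0.4724

0.4724


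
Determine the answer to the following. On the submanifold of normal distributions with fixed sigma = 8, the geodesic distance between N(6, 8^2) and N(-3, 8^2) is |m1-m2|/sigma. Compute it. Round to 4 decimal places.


On the fixed-variance normal subfamily, geodesic distance = |m1-m2|/sigma.
|6 - -3| = 9.
sigma = 8.
d = 9/8 = 1.1250

1.1250


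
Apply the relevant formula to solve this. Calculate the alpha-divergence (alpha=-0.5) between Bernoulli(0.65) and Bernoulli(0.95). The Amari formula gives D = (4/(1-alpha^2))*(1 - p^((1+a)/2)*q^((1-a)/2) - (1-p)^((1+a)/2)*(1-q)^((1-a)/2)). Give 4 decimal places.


Amari alpha-divergence:
D = (4/(1-alpha^2))*(1 - p^((1+a)/2)*q^((1-a)/2) - (1-p)^((1+a)/2)*(1-q)^((1-a)/2)).
alpha = -0.5, p = 0.65, q = 0.95.
e1 = (1+alpha)/2 = 0.25, e2 = (1-alpha)/2 = 0.75.
t1 = p^e1 * q^e2 = 0.65^0.25 * 0.95^0.75 = 0.864015.
t2 = (1-p)^e1 * (1-q)^e2 = 0.35^0.25 * 0.05^0.75 = 0.081329.
4/(1-alpha^2) = 5.333333.
D = 5.333333*(1 - 0.864015 - 0.081329) = 0.2915

0.2915


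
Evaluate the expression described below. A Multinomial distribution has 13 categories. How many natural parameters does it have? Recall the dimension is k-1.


Exponential family dimension calculation:
For Multinomial with k=13 categories, dim = k-1 = 12.

12


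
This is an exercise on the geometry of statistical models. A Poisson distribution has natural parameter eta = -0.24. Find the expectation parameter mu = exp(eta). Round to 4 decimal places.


Expectation parameter for Poisson exponential family:
mu = exp(eta).
eta = -0.24.
mu = exp(-0.24) = 0.7866

0.7866


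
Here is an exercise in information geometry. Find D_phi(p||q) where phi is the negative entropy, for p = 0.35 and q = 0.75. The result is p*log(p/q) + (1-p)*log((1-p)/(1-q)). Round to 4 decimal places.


Bregman divergence with negative entropy generator:
D = p*log(p/q) + (1-p)*log((1-p)/(1-q)).
p = 0.35, q = 0.75.
p*log(p/q) = 0.35*log(0.35/0.75) = -0.266749.
(1-p)*log((1-p)/(1-q)) = 0.65*log(0.65/0.25) = 0.621082.
D = -0.266749 + 0.621082 = 0.3543

0.3543


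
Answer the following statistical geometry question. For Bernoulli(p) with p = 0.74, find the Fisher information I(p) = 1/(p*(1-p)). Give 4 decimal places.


For Bernoulli(p), Fisher information is I(p) = 1/(p*(1-p)).
p = 0.74, 1-p = 0.26.
p*(1-p) = 0.1924.
I(p) = 1/0.1924 = 5.1975

5.1975
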